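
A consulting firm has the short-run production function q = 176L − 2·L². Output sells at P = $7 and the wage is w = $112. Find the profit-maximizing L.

The marginal product of L is MP_L = 176 − 4L.
A price-taking firm hires until the value of the marginal product equals the wage: P·MP_L = w, so 7·(176 − 4L) = 112.
Then 176 − 4L = 16, giving L = 40.

L* = 40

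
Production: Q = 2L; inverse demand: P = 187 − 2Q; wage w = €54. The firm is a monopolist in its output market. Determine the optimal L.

Marginal revenue from the inverse demand is MR = 187 − 4Q.
The marginal product is MP_L = 2.
A monopolist hires until marginal revenue product equals the wage: MR·MP_L = w.
(187 − 8L)·2 = 54, so L = 20.

L* = 20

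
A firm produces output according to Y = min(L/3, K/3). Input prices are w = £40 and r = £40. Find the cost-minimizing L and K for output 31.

With a fixed-proportions technology, the cost-minimizing bundle uses no slack in either input: L/3 = K/3 = Y.
So L = 3·31 = 93 and K = 3·31 = 93.

L* = 93, K* = 93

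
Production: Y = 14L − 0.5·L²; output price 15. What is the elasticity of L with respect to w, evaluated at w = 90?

ε = -0.75

From P·MP_L = w with MP_L = 14 − L, labor demand is L(w) = 14 − w/15.
dL/dw = −1/(15) = -1/15.
At w = 90, L = 8, so ε = (dL/dw)·(w/L) = (-1/15)·(90/8) = -0.75.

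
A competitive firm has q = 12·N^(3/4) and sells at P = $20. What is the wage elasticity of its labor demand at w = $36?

MP_N = (3/4)·12·N^(-1/4), so P·MP_N = w gives 180·N^(-1/4) = w.
Solving, N(w) = (180/w)^(4). This is a constant-elasticity form: N ∝ w^(−4), so ε = −4.

ε = -4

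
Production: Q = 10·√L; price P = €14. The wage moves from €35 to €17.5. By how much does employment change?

ΔL = 12

From P·MP_L = w with MP_L = 5·L^(-1/2), the labor demand is L(w) = (70/w)^(2).
At w = 35: L = 4. At w = 17.5: L = 16.
ΔL = 16 − 4 = 12.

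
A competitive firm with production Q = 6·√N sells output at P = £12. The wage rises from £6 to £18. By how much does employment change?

ΔN = -32

From P·MP_N = w with MP_N = 3·N^(-1/2), the labor demand is N(w) = (36/w)^(2).
At w = 6: N = 36. At w = 18: N = 4.
ΔN = 4 − 36 = -32.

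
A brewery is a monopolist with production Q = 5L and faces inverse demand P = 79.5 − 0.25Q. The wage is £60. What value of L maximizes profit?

L* = 27

Marginal revenue from the inverse demand is MR = 79.5 − 0.5Q.
The marginal product is MP_L = 5.
A monopolist hires until marginal revenue product equals the wage: MR·MP_L = w.
(79.5 − 2.5L)·5 = 60, so L = 27.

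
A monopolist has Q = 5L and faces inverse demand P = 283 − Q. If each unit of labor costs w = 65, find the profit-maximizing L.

Marginal revenue from the inverse demand is MR = 283 − 2Q.
The marginal product is MP_L = 5.
A monopolist hires until marginal revenue product equals the wage: MR·MP_L = w.
(283 − 10L)·5 = 65, so L = 27.

L* = 27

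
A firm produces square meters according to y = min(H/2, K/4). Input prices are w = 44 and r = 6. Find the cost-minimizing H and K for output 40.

With a fixed-proportions technology, the cost-minimizing bundle uses no slack in either input: H/2 = K/4 = y.
So H = 2·40 = 80 and K = 4·40 = 160.

H* = 80, K* = 160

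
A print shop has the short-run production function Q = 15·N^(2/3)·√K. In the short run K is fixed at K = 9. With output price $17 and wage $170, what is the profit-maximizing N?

With K = 9, MP_N = (2/3)·15·N^(-1/3)·9^(1/2) = 30·N^(-1/3).
Profit maximization for a price taker requires P·MP_N = w: 17·30·N^(-1/3) = 170.
So N^(-1/3) = 1/3, which gives N = 27.

N* = 27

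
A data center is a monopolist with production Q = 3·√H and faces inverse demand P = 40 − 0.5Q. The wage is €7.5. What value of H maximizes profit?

Marginal revenue from the inverse demand is MR = 40 − Q.
The marginal product is MP_H = 1.5·H^(-1/2).
A monopolist hires until marginal revenue product equals the wage: MR·MP_H = w.
At H, Q = 3·√H. Substituting and solving: (40 − 3·√H)·1.5·H^(-1/2) = 7.5 gives H = 25.

H* = 25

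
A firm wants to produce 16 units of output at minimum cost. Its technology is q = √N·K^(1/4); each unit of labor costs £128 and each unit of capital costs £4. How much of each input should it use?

N* = 16, K* = 256

Cost minimization requires the marginal rate of technical substitution to equal the input-price ratio: MP_N/MP_K = w/r.
Here MP_N/MP_K = (1/2)·(K/N)/(1/4) = 2·(K/N). Setting this equal to 128/4 = 32 gives K = 16N.
Substituting into q = 16: N^(1/2)·(16N)^(1/4) = 16.
Solving, N = 16 and K = 256.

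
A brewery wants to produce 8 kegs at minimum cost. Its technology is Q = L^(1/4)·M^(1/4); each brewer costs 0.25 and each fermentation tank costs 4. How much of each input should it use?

Cost minimization requires the marginal rate of technical substitution to equal the input-price ratio: MP_L/MP_M = w/r.
Here MP_L/MP_M = (1/4)·(M/L)/(1/4) = (M/L). Setting this equal to 0.25/4 = 0.0625 gives M = 0.0625L.
Substituting into Q = 8: L^(1/4)·(0.0625L)^(1/4) = 8.
Solving, L = 256 and M = 16.

L* = 256, M* = 16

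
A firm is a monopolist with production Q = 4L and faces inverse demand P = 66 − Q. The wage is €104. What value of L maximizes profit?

Marginal revenue from the inverse demand is MR = 66 − 2Q.
The marginal product is MP_L = 4.
A monopolist hires until marginal revenue product equals the wage: MR·MP_L = w.
(66 − 8L)·4 = 104, so L = 5.

L* = 5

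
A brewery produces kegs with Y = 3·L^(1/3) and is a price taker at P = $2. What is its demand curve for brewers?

MP_L = (1/3)·3·L^(-2/3) = L^(-2/3).
Setting P·MP_L = w: 2·L^(-2/3) = w.
Solving for L: L^(-2/3) = w/2, so L = (2/w)^(3/2).

L(w) = (2/w)^(3/2)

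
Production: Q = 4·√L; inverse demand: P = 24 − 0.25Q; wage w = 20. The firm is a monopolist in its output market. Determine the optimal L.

L* = 4

Marginal revenue from the inverse demand is MR = 24 − 0.5Q.
The marginal product is MP_L = 2·L^(-1/2).
A monopolist hires until marginal revenue product equals the wage: MR·MP_L = w.
At L, Q = 4·√L. Substituting and solving: (24 − 2·√L)·2·L^(-1/2) = 20 gives L = 4.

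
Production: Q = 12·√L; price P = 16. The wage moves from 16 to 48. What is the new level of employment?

L* = 4

From P·MP_L = w with MP_L = 6·L^(-1/2), the labor demand is L(w) = (96/w)^(2).
At w = 16: L = 36. At w = 48: L = 4.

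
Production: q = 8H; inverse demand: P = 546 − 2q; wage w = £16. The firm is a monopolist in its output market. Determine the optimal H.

H* = 17

Marginal revenue from the inverse demand is MR = 546 − 4q.
The marginal product is MP_H = 8.
A monopolist hires until marginal revenue product equals the wage: MR·MP_H = w.
(546 − 32H)·8 = 16, so H = 17.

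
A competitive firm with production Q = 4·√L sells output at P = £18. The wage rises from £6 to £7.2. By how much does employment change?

ΔL = -11

From P·MP_L = w with MP_L = 2·L^(-1/2), the labor demand is L(w) = (36/w)^(2).
At w = 6: L = 36. At w = 7.2: L = 25.
ΔL = 25 − 36 = -11.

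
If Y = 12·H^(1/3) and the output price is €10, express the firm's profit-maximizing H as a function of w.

MP_H = (1/3)·12·H^(-2/3) = 4·H^(-2/3).
Setting P·MP_H = w: 40·H^(-2/3) = w.
Solving for H: H^(-2/3) = w/40, so H = (40/w)^(3/2).

H(w) = (40/w)^(3/2)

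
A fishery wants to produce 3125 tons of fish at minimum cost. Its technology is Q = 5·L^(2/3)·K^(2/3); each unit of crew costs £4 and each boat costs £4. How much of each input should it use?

Cost minimization requires the marginal rate of technical substitution to equal the input-price ratio: MP_L/MP_K = w/r.
Here MP_L/MP_K = (2/3)·(K/L)/(2/3) = (K/L). Setting this equal to 4/4 = 1 gives K = L.
Substituting into Q = 3125: 5·L^(2/3)·(L)^(2/3) = 3125.
Solving, L = 125 and K = 125.

L* = 125, K* = 125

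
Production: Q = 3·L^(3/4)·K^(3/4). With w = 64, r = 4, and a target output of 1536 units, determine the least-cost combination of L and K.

L* = 16, K* = 256

Cost minimization requires the marginal rate of technical substitution to equal the input-price ratio: MP_L/MP_K = w/r.
Here MP_L/MP_K = (3/4)·(K/L)/(3/4) = (K/L). Setting this equal to 64/4 = 16 gives K = 16L.
Substituting into Q = 1536: 3·L^(3/4)·(16L)^(3/4) = 1536.
Solving, L = 16 and K = 256.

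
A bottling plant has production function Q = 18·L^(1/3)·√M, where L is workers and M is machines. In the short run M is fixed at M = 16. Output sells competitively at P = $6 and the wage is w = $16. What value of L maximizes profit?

With M = 16, MP_L = (1/3)·18·L^(-2/3)·16^(1/2) = 24·L^(-2/3).
Profit maximization for a price taker requires P·MP_L = w: 6·24·L^(-2/3) = 16.
So L^(-2/3) = 1/9, which gives L = 27.

L* = 27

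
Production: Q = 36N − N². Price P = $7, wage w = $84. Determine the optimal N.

The marginal product of N is MP_N = 36 − 2N.
A price-taking firm hires until the value of the marginal product equals the wage: P·MP_N = w, so 7·(36 − 2N) = 84.
Then 36 − 2N = 12, giving N = 12.

N* = 12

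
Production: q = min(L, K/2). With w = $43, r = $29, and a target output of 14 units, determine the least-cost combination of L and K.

With a fixed-proportions technology, the cost-minimizing bundle uses no slack in either input: L = K/2 = q.
So L = 14 and K = 2·14 = 28.

L* = 14, K* = 28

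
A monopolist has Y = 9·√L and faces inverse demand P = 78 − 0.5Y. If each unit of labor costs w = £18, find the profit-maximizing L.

L* = 36

Marginal revenue from the inverse demand is MR = 78 − Y.
The marginal product is MP_L = 4.5·L^(-1/2).
A monopolist hires until marginal revenue product equals the wage: MR·MP_L = w.
At L, Y = 9·√L. Substituting and solving: (78 − 9·√L)·4.5·L^(-1/2) = 18 gives L = 36.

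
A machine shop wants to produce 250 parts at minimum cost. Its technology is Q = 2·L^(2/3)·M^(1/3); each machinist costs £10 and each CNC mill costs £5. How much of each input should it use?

L* = 125, M* = 125

Cost minimization requires the marginal rate of technical substitution to equal the input-price ratio: MP_L/MP_M = w/r.
Here MP_L/MP_M = (2/3)·(M/L)/(1/3) = 2·(M/L). Setting this equal to 10/5 = 2 gives M = L.
Substituting into Q = 250: 2·L^(2/3)·(L)^(1/3) = 250.
Solving, L = 125 and M = 125.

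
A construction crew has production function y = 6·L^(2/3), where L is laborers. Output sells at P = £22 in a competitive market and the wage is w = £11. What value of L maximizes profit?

L* = 512

MP_L = (2/3)·6·L^(-1/3) = 4·L^(-1/3).
Profit maximization for a price taker requires P·MP_L = w: 22·4·L^(-1/3) = 11.
So L^(-1/3) = 0.125, which gives L = 512.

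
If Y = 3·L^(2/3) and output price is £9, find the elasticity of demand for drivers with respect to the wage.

ε = -3

MP_L = (2/3)·3·L^(-1/3), so P·MP_L = w gives 18·L^(-1/3) = w.
Solving, L(w) = (18/w)^(3). This is a constant-elasticity form: L ∝ w^(−3), so ε = −3.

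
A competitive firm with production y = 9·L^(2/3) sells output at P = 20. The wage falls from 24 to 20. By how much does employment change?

ΔL = 91

From P·MP_L = w with MP_L = 6·L^(-1/3), the labor demand is L(w) = (120/w)^(3).
At w = 24: L = 125. At w = 20: L = 216.
ΔL = 216 − 125 = 91.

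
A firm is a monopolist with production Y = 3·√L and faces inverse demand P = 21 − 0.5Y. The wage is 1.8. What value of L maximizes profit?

L* = 25

Marginal revenue from the inverse demand is MR = 21 − Y.
The marginal product is MP_L = 1.5·L^(-1/2).
A monopolist hires until marginal revenue product equals the wage: MR·MP_L = w.
At L, Y = 3·√L. Substituting and solving: (21 − 3·√L)·1.5·L^(-1/2) = 1.8 gives L = 25.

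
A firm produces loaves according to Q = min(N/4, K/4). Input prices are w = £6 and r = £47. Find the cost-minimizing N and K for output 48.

N* = 192, K* = 192

With a fixed-proportions technology, the cost-minimizing bundle uses no slack in either input: N/4 = K/4 = Q.
So N = 4·48 = 192 and K = 4·48 = 192.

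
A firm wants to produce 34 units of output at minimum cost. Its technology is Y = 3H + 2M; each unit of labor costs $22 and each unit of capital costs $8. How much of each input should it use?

The inputs are perfect substitutes, so the firm uses whichever has the lower cost per unit of output.
Cost per unit of output via H is w/3 = 22/3; via M it is r/2 = 4. M is cheaper.
Producing Y = 34 with M alone: H = 0, M = 17.

H* = 0, M* = 17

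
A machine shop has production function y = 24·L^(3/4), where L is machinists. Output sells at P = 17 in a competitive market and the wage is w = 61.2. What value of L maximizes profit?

MP_L = (3/4)·24·L^(-1/4) = 18·L^(-1/4).
Profit maximization for a price taker requires P·MP_L = w: 17·18·L^(-1/4) = 61.2.
So L^(-1/4) = 0.2, which gives L = 625.

L* = 625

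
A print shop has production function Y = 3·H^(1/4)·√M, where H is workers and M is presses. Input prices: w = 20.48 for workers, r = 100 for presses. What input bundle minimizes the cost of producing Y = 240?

H* = 625, M* = 256

Cost minimization requires the marginal rate of technical substitution to equal the input-price ratio: MP_H/MP_M = w/r.
Here MP_H/MP_M = (1/4)·(M/H)/(1/2) = 0.5·(M/H). Setting this equal to 20.48/100 = 0.2048 gives M = 0.4096H.
Substituting into Y = 240: 3·H^(1/4)·(0.4096H)^(1/2) = 240.
Solving, H = 625 and M = 256.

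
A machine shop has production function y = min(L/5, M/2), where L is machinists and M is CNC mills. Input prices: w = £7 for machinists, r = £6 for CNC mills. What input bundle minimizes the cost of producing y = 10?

With a fixed-proportions technology, the cost-minimizing bundle uses no slack in either input: L/5 = M/2 = y.
So L = 5·10 = 50 and M = 2·10 = 20.

L* = 50, M* = 20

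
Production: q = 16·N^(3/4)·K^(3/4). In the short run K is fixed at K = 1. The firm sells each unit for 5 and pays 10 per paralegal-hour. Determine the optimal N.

N* = 1296

With K = 1, MP_N = (3/4)·16·N^(-1/4)·1^(3/4) = 12·N^(-1/4).
Profit maximization for a price taker requires P·MP_N = w: 5·12·N^(-1/4) = 10.
So N^(-1/4) = 1/6, which gives N = 1296.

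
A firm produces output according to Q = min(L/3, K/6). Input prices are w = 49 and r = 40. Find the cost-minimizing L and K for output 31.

With a fixed-proportions technology, the cost-minimizing bundle uses no slack in either input: L/3 = K/6 = Q.
So L = 3·31 = 93 and K = 6·31 = 186.

L* = 93, K* = 186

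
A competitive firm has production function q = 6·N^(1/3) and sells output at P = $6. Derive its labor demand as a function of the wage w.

N(w) = (12/w)^(3/2)

MP_N = (1/3)·6·N^(-2/3) = 2·N^(-2/3).
Setting P·MP_N = w: 12·N^(-2/3) = w.
Solving for N: N^(-2/3) = w/12, so N = (12/w)^(3/2).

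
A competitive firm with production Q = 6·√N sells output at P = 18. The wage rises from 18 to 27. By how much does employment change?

ΔN = -5

From P·MP_N = w with MP_N = 3·N^(-1/2), the labor demand is N(w) = (54/w)^(2).
At w = 18: N = 9. At w = 27: N = 4.
ΔN = 4 − 9 = -5.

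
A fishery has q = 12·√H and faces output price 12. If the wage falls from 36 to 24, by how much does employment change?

ΔH = 5

From P·MP_H = w with MP_H = 6·H^(-1/2), the labor demand is H(w) = (72/w)^(2).
At w = 36: H = 4. At w = 24: H = 9.
ΔH = 9 − 4 = 5.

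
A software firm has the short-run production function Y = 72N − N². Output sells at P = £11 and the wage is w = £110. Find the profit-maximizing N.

The marginal product of N is MP_N = 72 − 2N.
A price-taking firm hires until the value of the marginal product equals the wage: P·MP_N = w, so 11·(72 − 2N) = 110.
Then 72 − 2N = 10, giving N = 31.

N* = 31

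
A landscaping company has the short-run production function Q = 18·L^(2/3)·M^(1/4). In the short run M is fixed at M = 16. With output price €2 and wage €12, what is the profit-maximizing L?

L* = 64

With M = 16, MP_L = (2/3)·18·L^(-1/3)·16^(1/4) = 24·L^(-1/3).
Profit maximization for a price taker requires P·MP_L = w: 2·24·L^(-1/3) = 12.
So L^(-1/3) = 0.25, which gives L = 64.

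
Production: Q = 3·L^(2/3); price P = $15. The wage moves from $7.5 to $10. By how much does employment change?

From P·MP_L = w with MP_L = 2·L^(-1/3), the labor demand is L(w) = (30/w)^(3).
At w = 7.5: L = 64. At w = 10: L = 27.
ΔL = 27 − 64 = -37.

ΔL = -37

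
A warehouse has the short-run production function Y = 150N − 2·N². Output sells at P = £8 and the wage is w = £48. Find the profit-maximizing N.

The marginal product of N is MP_N = 150 − 4N.
A price-taking firm hires until the value of the marginal product equals the wage: P·MP_N = w, so 8·(150 − 4N) = 48.
Then 150 − 4N = 6, giving N = 36.

N* = 36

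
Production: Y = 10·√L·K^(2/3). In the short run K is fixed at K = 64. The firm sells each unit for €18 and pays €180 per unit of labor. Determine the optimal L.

L* = 64

With K = 64, MP_L = (1/2)·10·L^(-1/2)·64^(2/3) = 80·L^(-1/2).
Profit maximization for a price taker requires P·MP_L = w: 18·80·L^(-1/2) = 180.
So L^(-1/2) = 0.125, which gives L = 64.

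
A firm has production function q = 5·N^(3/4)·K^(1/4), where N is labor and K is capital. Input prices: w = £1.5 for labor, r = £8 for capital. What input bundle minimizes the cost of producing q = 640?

N* = 256, K* = 16

Cost minimization requires the marginal rate of technical substitution to equal the input-price ratio: MP_N/MP_K = w/r.
Here MP_N/MP_K = (3/4)·(K/N)/(1/4) = 3·(K/N). Setting this equal to 1.5/8 = 0.1875 gives K = 0.0625N.
Substituting into q = 640: 5·N^(3/4)·(0.0625N)^(1/4) = 640.
Solving, N = 256 and K = 16.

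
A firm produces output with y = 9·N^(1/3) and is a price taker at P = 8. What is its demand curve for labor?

MP_N = (1/3)·9·N^(-2/3) = 3·N^(-2/3).
Setting P·MP_N = w: 24·N^(-2/3) = w.
Solving for N: N^(-2/3) = w/24, so N = (24/w)^(3/2).

N(w) = (24/w)^(3/2)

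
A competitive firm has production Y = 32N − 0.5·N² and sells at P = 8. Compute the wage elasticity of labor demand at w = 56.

ε = -0.28

From P·MP_N = w with MP_N = 32 − N, labor demand is N(w) = 32 − w/8.
dN/dw = −1/(8) = -0.125.
At w = 56, N = 25, so ε = (dN/dw)·(w/N) = (-0.125)·(56/25) = -0.28.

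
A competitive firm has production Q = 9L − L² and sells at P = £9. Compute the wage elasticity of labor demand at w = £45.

From P·MP_L = w with MP_L = 9 − 2L, labor demand is L(w) = (9 − w/9)/2.
dL/dw = −1/(18) = -1/18.
At w = 45, L = 2, so ε = (dL/dw)·(w/L) = (-1/18)·(45/2) = -1.25.

ε = -1.25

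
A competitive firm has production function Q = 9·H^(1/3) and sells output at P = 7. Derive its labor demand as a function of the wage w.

H(w) = (21/w)^(3/2)

MP_H = (1/3)·9·H^(-2/3) = 3·H^(-2/3).
Setting P·MP_H = w: 21·H^(-2/3) = w.
Solving for H: H^(-2/3) = w/21, so H = (21/w)^(3/2).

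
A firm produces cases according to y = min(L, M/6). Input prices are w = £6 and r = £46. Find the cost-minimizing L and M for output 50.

With a fixed-proportions technology, the cost-minimizing bundle uses no slack in either input: L = M/6 = y.
So L = 50 and M = 6·50 = 300.

L* = 50, M* = 300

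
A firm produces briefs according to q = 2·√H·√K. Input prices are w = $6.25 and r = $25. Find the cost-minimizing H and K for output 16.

Cost minimization requires the marginal rate of technical substitution to equal the input-price ratio: MP_H/MP_K = w/r.
Here MP_H/MP_K = (1/2)·(K/H)/(1/2) = (K/H). Setting this equal to 6.25/25 = 0.25 gives K = 0.25H.
Substituting into q = 16: 2·H^(1/2)·(0.25H)^(1/2) = 16.
Solving, H = 16 and K = 4.

H* = 16, K* = 4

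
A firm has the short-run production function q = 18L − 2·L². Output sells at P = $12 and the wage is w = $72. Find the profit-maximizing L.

L* = 3

The marginal product of L is MP_L = 18 − 4L.
A price-taking firm hires until the value of the marginal product equals the wage: P·MP_L = w, so 12·(18 − 4L) = 72.
Then 18 − 4L = 6, giving L = 3.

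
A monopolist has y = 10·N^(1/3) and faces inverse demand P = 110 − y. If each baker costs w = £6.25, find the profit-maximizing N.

Marginal revenue from the inverse demand is MR = 110 − 2y.
The marginal product is MP_N = (10/3)·N^(-2/3).
A monopolist hires until marginal revenue product equals the wage: MR·MP_N = w.
At N, y = 10·N^(1/3). Substituting and solving: (110 − 20·N^(1/3))·(10/3)·N^(-2/3) = 6.25 gives N = 64.

N* = 64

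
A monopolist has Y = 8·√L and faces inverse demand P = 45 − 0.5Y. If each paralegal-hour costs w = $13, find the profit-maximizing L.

Marginal revenue from the inverse demand is MR = 45 − Y.
The marginal product is MP_L = 4·L^(-1/2).
A monopolist hires until marginal revenue product equals the wage: MR·MP_L = w.
At L, Y = 8·√L. Substituting and solving: (45 − 8·√L)·4·L^(-1/2) = 13 gives L = 16.

L* = 16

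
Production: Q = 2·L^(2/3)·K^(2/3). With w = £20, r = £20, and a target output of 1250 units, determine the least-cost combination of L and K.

Cost minimization requires the marginal rate of technical substitution to equal the input-price ratio: MP_L/MP_K = w/r.
Here MP_L/MP_K = (2/3)·(K/L)/(2/3) = (K/L). Setting this equal to 20/20 = 1 gives K = L.
Substituting into Q = 1250: 2·L^(2/3)·(L)^(2/3) = 1250.
Solving, L = 125 and K = 125.

L* = 125, K* = 125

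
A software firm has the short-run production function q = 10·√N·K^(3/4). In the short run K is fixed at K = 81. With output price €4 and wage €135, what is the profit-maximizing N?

With K = 81, MP_N = (1/2)·10·N^(-1/2)·81^(3/4) = 135·N^(-1/2).
Profit maximization for a price taker requires P·MP_N = w: 4·135·N^(-1/2) = 135.
So N^(-1/2) = 0.25, which gives N = 16.

N* = 16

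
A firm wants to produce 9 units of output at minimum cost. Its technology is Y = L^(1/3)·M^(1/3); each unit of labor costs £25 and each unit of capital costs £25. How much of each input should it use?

L* = 27, M* = 27

Cost minimization requires the marginal rate of technical substitution to equal the input-price ratio: MP_L/MP_M = w/r.
Here MP_L/MP_M = (1/3)·(M/L)/(1/3) = (M/L). Setting this equal to 25/25 = 1 gives M = L.
Substituting into Y = 9: L^(1/3)·(L)^(1/3) = 9.
Solving, L = 27 and M = 27.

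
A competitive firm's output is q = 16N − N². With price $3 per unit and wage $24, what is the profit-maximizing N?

The marginal product of N is MP_N = 16 − 2N.
A price-taking firm hires until the value of the marginal product equals the wage: P·MP_N = w, so 3·(16 − 2N) = 24.
Then 16 − 2N = 8, giving N = 4.

N* = 4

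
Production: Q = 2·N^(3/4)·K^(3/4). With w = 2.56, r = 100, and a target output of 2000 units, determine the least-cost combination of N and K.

N* = 625, K* = 16

Cost minimization requires the marginal rate of technical substitution to equal the input-price ratio: MP_N/MP_K = w/r.
Here MP_N/MP_K = (3/4)·(K/N)/(3/4) = (K/N). Setting this equal to 2.56/100 = 0.0256 gives K = 0.0256N.
Substituting into Q = 2000: 2·N^(3/4)·(0.0256N)^(3/4) = 2000.
Solving, N = 625 and K = 16.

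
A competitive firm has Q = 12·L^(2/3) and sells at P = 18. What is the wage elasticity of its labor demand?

MP_L = (2/3)·12·L^(-1/3), so P·MP_L = w gives 144·L^(-1/3) = w.
Solving, L(w) = (144/w)^(3). This is a constant-elasticity form: L ∝ w^(−3), so ε = −3.

ε = -3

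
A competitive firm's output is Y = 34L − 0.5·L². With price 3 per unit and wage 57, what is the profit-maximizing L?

The marginal product of L is MP_L = 34 − L.
A price-taking firm hires until the value of the marginal product equals the wage: P·MP_L = w, so 3·(34 − L) = 57.
Then 34 − L = 19, giving L = 15.

L* = 15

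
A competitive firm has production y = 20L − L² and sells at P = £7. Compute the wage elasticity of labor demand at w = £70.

From P·MP_L = w with MP_L = 20 − 2L, labor demand is L(w) = (20 − w/7)/2.
dL/dw = −1/(14) = -1/14.
At w = 70, L = 5, so ε = (dL/dw)·(w/L) = (-1/14)·(70/5) = -1.

ε = -1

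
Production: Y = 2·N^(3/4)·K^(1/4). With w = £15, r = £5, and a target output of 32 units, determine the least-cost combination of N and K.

N* = 16, K* = 16

Cost minimization requires the marginal rate of technical substitution to equal the input-price ratio: MP_N/MP_K = w/r.
Here MP_N/MP_K = (3/4)·(K/N)/(1/4) = 3·(K/N). Setting this equal to 15/5 = 3 gives K = N.
Substituting into Y = 32: 2·N^(3/4)·(N)^(1/4) = 32.
Solving, N = 16 and K = 16.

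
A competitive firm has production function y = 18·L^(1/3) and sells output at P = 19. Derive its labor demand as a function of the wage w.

MP_L = (1/3)·18·L^(-2/3) = 6·L^(-2/3).
Setting P·MP_L = w: 114·L^(-2/3) = w.
Solving for L: L^(-2/3) = w/114, so L = (114/w)^(3/2).

L(w) = (114/w)^(3/2)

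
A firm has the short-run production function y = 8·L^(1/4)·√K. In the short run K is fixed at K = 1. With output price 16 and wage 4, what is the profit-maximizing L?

With K = 1, MP_L = (1/4)·8·L^(-3/4)·1^(1/2) = 2·L^(-3/4).
Profit maximization for a price taker requires P·MP_L = w: 16·2·L^(-3/4) = 4.
So L^(-3/4) = 0.125, which gives L = 16.

L* = 16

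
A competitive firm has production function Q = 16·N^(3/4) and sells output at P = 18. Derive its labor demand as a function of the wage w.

MP_N = (3/4)·16·N^(-1/4) = 12·N^(-1/4).
Setting P·MP_N = w: 216·N^(-1/4) = w.
Solving for N: N^(-1/4) = w/216, so N = (216/w)^(4).

N(w) = (216/w)^(4)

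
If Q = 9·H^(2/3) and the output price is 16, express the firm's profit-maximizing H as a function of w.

MP_H = (2/3)·9·H^(-1/3) = 6·H^(-1/3).
Setting P·MP_H = w: 96·H^(-1/3) = w.
Solving for H: H^(-1/3) = w/96, so H = (96/w)^(3).

H(w) = 884736/w³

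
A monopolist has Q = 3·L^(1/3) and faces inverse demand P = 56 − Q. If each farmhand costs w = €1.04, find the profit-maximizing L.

L* = 125

Marginal revenue from the inverse demand is MR = 56 − 2Q.
The marginal product is MP_L = L^(-2/3).
A monopolist hires until marginal revenue product equals the wage: MR·MP_L = w.
At L, Q = 3·L^(1/3). Substituting and solving: (56 − 6·L^(1/3))·L^(-2/3) = 1.04 gives L = 125.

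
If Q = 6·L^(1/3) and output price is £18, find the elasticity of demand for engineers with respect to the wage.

MP_L = (1/3)·6·L^(-2/3), so P·MP_L = w gives 36·L^(-2/3) = w.
Solving, L(w) = (36/w)^(3/2). This is a constant-elasticity form: L ∝ w^(−3/2), so ε = −3/2.

ε = -1.5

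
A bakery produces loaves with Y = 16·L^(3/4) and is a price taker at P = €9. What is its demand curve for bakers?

L(w) = (108/w)^(4)

MP_L = (3/4)·16·L^(-1/4) = 12·L^(-1/4).
Setting P·MP_L = w: 108·L^(-1/4) = w.
Solving for L: L^(-1/4) = w/108, so L = (108/w)^(4).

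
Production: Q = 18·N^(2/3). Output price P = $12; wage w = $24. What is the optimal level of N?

MP_N = (2/3)·18·N^(-1/3) = 12·N^(-1/3).
Profit maximization for a price taker requires P·MP_N = w: 12·12·N^(-1/3) = 24.
So N^(-1/3) = 1/6, which gives N = 216.

N* = 216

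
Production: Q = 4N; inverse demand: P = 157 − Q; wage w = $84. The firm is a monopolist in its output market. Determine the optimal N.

Marginal revenue from the inverse demand is MR = 157 − 2Q.
The marginal product is MP_N = 4.
A monopolist hires until marginal revenue product equals the wage: MR·MP_N = w.
(157 − 8N)·4 = 84, so N = 17.

N* = 17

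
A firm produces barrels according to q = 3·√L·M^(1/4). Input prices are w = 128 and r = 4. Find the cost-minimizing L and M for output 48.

Cost minimization requires the marginal rate of technical substitution to equal the input-price ratio: MP_L/MP_M = w/r.
Here MP_L/MP_M = (1/2)·(M/L)/(1/4) = 2·(M/L). Setting this equal to 128/4 = 32 gives M = 16L.
Substituting into q = 48: 3·L^(1/2)·(16L)^(1/4) = 48.
Solving, L = 16 and M = 256.

L* = 16, M* = 256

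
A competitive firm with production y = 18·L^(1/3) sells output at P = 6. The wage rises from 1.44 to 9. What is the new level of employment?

From P·MP_L = w with MP_L = 6·L^(-2/3), the labor demand is L(w) = (36/w)^(3/2).
At w = 1.44: L = 125. At w = 9: L = 8.

L* = 8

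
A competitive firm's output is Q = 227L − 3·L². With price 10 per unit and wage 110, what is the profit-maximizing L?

The marginal product of L is MP_L = 227 − 6L.
A price-taking firm hires until the value of the marginal product equals the wage: P·MP_L = w, so 10·(227 − 6L) = 110.
Then 227 − 6L = 11, giving L = 36.

L* = 36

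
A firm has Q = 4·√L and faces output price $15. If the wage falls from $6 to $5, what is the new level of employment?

L* = 36

From P·MP_L = w with MP_L = 2·L^(-1/2), the labor demand is L(w) = (30/w)^(2).
At w = 6: L = 25. At w = 5: L = 36.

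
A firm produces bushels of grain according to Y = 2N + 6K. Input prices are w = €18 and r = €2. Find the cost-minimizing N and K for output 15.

The inputs are perfect substitutes, so the firm uses whichever has the lower cost per unit of output.
Cost per unit of output via N is w/2 = 9; via K it is r/6 = 1/3. K is cheaper.
Producing Y = 15 with K alone: N = 0, K = 2.5.

N* = 0, K* = 2.5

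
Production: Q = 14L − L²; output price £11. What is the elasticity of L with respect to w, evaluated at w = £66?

ε = -0.75

From P·MP_L = w with MP_L = 14 − 2L, labor demand is L(w) = (14 − w/11)/2.
dL/dw = −1/(22) = -1/22.
At w = 66, L = 4, so ε = (dL/dw)·(w/L) = (-1/22)·(66/4) = -0.75.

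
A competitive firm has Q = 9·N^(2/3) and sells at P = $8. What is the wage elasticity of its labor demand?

MP_N = (2/3)·9·N^(-1/3), so P·MP_N = w gives 48·N^(-1/3) = w.
Solving, N(w) = (48/w)^(3). This is a constant-elasticity form: N ∝ w^(−3), so ε = −3.

ε = -3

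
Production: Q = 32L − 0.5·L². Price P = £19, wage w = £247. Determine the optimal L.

The marginal product of L is MP_L = 32 − L.
A price-taking firm hires until the value of the marginal product equals the wage: P·MP_L = w, so 19·(32 − L) = 247.
Then 32 − L = 13, giving L = 19.

L* = 19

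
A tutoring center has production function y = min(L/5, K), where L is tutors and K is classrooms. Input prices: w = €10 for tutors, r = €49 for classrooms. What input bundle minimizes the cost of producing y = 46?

With a fixed-proportions technology, the cost-minimizing bundle uses no slack in either input: L/5 = K = y.
So L = 5·46 = 230 and K = 46.

L* = 230, K* = 46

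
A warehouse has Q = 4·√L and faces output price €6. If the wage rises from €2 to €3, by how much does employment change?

From P·MP_L = w with MP_L = 2·L^(-1/2), the labor demand is L(w) = (12/w)^(2).
At w = 2: L = 36. At w = 3: L = 16.
ΔL = 16 − 36 = -20.

ΔL = -20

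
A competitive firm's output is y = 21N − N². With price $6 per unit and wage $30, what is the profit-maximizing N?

N* = 8

The marginal product of N is MP_N = 21 − 2N.
A price-taking firm hires until the value of the marginal product equals the wage: P·MP_N = w, so 6·(21 − 2N) = 30.
Then 21 − 2N = 5, giving N = 8.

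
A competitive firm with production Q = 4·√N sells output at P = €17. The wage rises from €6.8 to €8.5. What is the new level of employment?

N* = 16

From P·MP_N = w with MP_N = 2·N^(-1/2), the labor demand is N(w) = (34/w)^(2).
At w = 6.8: N = 25. At w = 8.5: N = 16.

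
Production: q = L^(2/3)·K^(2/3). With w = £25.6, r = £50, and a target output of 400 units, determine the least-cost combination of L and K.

Cost minimization requires the marginal rate of technical substitution to equal the input-price ratio: MP_L/MP_K = w/r.
Here MP_L/MP_K = (2/3)·(K/L)/(2/3) = (K/L). Setting this equal to 25.6/50 = 0.512 gives K = 0.512L.
Substituting into q = 400: L^(2/3)·(0.512L)^(2/3) = 400.
Solving, L = 125 and K = 64.

L* = 125, K* = 64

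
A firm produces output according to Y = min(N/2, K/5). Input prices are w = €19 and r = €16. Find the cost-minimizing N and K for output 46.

N* = 92, K* = 230

With a fixed-proportions technology, the cost-minimizing bundle uses no slack in either input: N/2 = K/5 = Y.
So N = 2·46 = 92 and K = 5·46 = 230.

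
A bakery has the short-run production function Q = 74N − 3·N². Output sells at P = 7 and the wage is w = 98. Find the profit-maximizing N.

The marginal product of N is MP_N = 74 − 6N.
A price-taking firm hires until the value of the marginal product equals the wage: P·MP_N = w, so 7·(74 − 6N) = 98.
Then 74 − 6N = 14, giving N = 10.

N* = 10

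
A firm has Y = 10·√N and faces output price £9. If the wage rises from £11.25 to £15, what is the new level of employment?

N* = 9

From P·MP_N = w with MP_N = 5·N^(-1/2), the labor demand is N(w) = (45/w)^(2).
At w = 11.25: N = 16. At w = 15: N = 9.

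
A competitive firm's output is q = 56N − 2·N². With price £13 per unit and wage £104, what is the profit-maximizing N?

The marginal product of N is MP_N = 56 − 4N.
A price-taking firm hires until the value of the marginal product equals the wage: P·MP_N = w, so 13·(56 − 4N) = 104.
Then 56 − 4N = 8, giving N = 12.

N* = 12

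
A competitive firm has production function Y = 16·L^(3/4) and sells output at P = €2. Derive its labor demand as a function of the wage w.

L(w) = 331776/w^(4)

MP_L = (3/4)·16·L^(-1/4) = 12·L^(-1/4).
Setting P·MP_L = w: 24·L^(-1/4) = w.
Solving for L: L^(-1/4) = w/24, so L = (24/w)^(4).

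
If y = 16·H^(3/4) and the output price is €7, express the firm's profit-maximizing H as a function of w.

H(w) = (84/w)^(4)

MP_H = (3/4)·16·H^(-1/4) = 12·H^(-1/4).
Setting P·MP_H = w: 84·H^(-1/4) = w.
Solving for H: H^(-1/4) = w/84, so H = (84/w)^(4).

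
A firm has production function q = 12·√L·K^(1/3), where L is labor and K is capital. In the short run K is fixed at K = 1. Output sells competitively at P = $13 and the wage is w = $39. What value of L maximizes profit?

With K = 1, MP_L = (1/2)·12·L^(-1/2)·1^(1/3) = 6·L^(-1/2).
Profit maximization for a price taker requires P·MP_L = w: 13·6·L^(-1/2) = 39.
So L^(-1/2) = 0.5, which gives L = 4.

L* = 4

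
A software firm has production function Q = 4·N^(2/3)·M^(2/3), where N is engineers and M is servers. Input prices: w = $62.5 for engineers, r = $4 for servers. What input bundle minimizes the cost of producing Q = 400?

N* = 8, M* = 125

Cost minimization requires the marginal rate of technical substitution to equal the input-price ratio: MP_N/MP_M = w/r.
Here MP_N/MP_M = (2/3)·(M/N)/(2/3) = (M/N). Setting this equal to 62.5/4 = 15.625 gives M = 15.625N.
Substituting into Q = 400: 4·N^(2/3)·(15.625N)^(2/3) = 400.
Solving, N = 8 and M = 125.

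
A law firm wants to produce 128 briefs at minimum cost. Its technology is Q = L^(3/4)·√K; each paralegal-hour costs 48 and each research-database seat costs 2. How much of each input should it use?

L* = 16, K* = 256

Cost minimization requires the marginal rate of technical substitution to equal the input-price ratio: MP_L/MP_K = w/r.
Here MP_L/MP_K = (3/4)·(K/L)/(1/2) = 1.5·(K/L). Setting this equal to 48/2 = 24 gives K = 16L.
Substituting into Q = 128: L^(3/4)·(16L)^(1/2) = 128.
Solving, L = 16 and K = 256.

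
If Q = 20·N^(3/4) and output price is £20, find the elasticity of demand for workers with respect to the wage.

ε = -4

MP_N = (3/4)·20·N^(-1/4), so P·MP_N = w gives 300·N^(-1/4) = w.
Solving, N(w) = (300/w)^(4). This is a constant-elasticity form: N ∝ w^(−4), so ε = −4.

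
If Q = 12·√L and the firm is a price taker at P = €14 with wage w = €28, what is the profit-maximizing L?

L* = 9

MP_L = (1/2)·12·L^(-1/2) = 6·L^(-1/2).
Profit maximization for a price taker requires P·MP_L = w: 14·6·L^(-1/2) = 28.
So L^(-1/2) = 1/3, which gives L = 9.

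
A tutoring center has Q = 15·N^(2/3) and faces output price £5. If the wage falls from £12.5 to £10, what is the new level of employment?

From P·MP_N = w with MP_N = 10·N^(-1/3), the labor demand is N(w) = (50/w)^(3).
At w = 12.5: N = 64. At w = 10: N = 125.

N* = 125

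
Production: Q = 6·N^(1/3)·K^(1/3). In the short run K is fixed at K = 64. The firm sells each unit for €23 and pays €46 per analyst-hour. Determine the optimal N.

N* = 8

With K = 64, MP_N = (1/3)·6·N^(-2/3)·64^(1/3) = 8·N^(-2/3).
Profit maximization for a price taker requires P·MP_N = w: 23·8·N^(-2/3) = 46.
So N^(-2/3) = 0.25, which gives N = 8.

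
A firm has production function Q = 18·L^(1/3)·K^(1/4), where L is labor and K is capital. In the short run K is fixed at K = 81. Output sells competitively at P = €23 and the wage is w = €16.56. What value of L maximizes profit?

L* = 125

With K = 81, MP_L = (1/3)·18·L^(-2/3)·81^(1/4) = 18·L^(-2/3).
Profit maximization for a price taker requires P·MP_L = w: 23·18·L^(-2/3) = 16.56.
So L^(-2/3) = 0.04, which gives L = 125.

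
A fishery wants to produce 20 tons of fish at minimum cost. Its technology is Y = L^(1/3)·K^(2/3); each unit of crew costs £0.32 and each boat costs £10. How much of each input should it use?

L* = 125, K* = 8

Cost minimization requires the marginal rate of technical substitution to equal the input-price ratio: MP_L/MP_K = w/r.
Here MP_L/MP_K = (1/3)·(K/L)/(2/3) = 0.5·(K/L). Setting this equal to 0.32/10 = 0.032 gives K = 0.064L.
Substituting into Y = 20: L^(1/3)·(0.064L)^(2/3) = 20.
Solving, L = 125 and K = 8.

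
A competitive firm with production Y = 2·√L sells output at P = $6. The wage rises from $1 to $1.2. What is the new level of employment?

L* = 25

From P·MP_L = w with MP_L = L^(-1/2), the labor demand is L(w) = (6/w)^(2).
At w = 1: L = 36. At w = 1.2: L = 25.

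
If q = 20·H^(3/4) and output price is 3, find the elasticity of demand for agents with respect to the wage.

ε = -4

MP_H = (3/4)·20·H^(-1/4), so P·MP_H = w gives 45·H^(-1/4) = w.
Solving, H(w) = (45/w)^(4). This is a constant-elasticity form: H ∝ w^(−4), so ε = −4.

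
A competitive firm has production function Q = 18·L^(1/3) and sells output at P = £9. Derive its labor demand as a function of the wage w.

MP_L = (1/3)·18·L^(-2/3) = 6·L^(-2/3).
Setting P·MP_L = w: 54·L^(-2/3) = w.
Solving for L: L^(-2/3) = w/54, so L = (54/w)^(3/2).

L(w) = (54/w)^(3/2)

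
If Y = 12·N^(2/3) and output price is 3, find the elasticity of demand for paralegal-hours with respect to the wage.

ε = -3

MP_N = (2/3)·12·N^(-1/3), so P·MP_N = w gives 24·N^(-1/3) = w.
Solving, N(w) = (24/w)^(3). This is a constant-elasticity form: N ∝ w^(−3), so ε = −3.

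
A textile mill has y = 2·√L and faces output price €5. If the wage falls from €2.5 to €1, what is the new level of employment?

From P·MP_L = w with MP_L = L^(-1/2), the labor demand is L(w) = (5/w)^(2).
At w = 2.5: L = 4. At w = 1: L = 25.

L* = 25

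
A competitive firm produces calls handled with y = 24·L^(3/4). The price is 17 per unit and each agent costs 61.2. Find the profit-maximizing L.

MP_L = (3/4)·24·L^(-1/4) = 18·L^(-1/4).
Profit maximization for a price taker requires P·MP_L = w: 17·18·L^(-1/4) = 61.2.
So L^(-1/4) = 0.2, which gives L = 625.

L* = 625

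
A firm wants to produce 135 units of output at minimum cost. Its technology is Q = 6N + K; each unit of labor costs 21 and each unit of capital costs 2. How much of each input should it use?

The inputs are perfect substitutes, so the firm uses whichever has the lower cost per unit of output.
Cost per unit of output via N is 3.5; via K it is 2. K is cheaper.
Producing Q = 135 with K alone: N = 0, K = 135.

N* = 0, K* = 135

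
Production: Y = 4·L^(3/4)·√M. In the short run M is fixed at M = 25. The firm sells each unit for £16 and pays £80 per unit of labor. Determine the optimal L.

With M = 25, MP_L = (3/4)·4·L^(-1/4)·25^(1/2) = 15·L^(-1/4).
Profit maximization for a price taker requires P·MP_L = w: 16·15·L^(-1/4) = 80.
So L^(-1/4) = 1/3, which gives L = 81.

L* = 81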